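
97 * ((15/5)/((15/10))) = 194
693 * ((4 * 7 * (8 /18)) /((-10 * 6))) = -2156 /15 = -143.73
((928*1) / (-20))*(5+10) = -696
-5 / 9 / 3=-5 / 27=-0.19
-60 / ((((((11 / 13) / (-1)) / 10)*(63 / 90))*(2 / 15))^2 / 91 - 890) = 74148750000 / 1099873124153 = 0.07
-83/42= -1.98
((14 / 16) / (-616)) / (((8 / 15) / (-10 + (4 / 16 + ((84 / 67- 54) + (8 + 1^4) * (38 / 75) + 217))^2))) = -3847864669587 / 50564096000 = -76.10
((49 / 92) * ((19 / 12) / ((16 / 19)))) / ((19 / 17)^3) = 240737 / 335616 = 0.72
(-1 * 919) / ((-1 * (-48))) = -919 / 48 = -19.15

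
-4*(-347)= 1388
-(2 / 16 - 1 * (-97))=-777 / 8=-97.12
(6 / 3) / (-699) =-2 / 699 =-0.00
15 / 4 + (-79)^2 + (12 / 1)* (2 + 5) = 25315 / 4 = 6328.75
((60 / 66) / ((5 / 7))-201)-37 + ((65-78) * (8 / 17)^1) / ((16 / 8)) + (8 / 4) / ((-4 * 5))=-448587 / 1870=-239.89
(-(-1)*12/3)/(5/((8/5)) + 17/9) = 288/361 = 0.80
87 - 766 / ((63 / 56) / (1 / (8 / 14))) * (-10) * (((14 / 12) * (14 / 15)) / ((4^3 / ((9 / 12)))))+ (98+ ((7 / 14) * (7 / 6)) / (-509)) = 148224877 / 439776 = 337.05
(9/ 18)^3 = 1/ 8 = 0.12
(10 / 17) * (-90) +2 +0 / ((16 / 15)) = -866 / 17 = -50.94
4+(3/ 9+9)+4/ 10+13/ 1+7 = 33.73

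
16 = 16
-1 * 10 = -10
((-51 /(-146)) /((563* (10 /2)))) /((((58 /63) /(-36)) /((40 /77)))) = -33048 /13110581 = -0.00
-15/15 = -1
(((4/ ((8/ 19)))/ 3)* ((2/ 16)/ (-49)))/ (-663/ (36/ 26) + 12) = 19/ 1097992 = 0.00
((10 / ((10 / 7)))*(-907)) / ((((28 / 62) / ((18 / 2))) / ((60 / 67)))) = -113307.31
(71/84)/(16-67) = -71/4284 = -0.02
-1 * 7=-7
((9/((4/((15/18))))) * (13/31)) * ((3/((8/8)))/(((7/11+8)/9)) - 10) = -25467/4712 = -5.40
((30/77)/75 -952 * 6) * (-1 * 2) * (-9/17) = -39584124/6545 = -6047.99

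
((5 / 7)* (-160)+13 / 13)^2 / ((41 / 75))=47163675 / 2009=23476.19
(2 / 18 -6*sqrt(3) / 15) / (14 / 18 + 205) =1 / 1852 -9*sqrt(3) / 4630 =-0.00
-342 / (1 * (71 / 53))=-18126 / 71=-255.30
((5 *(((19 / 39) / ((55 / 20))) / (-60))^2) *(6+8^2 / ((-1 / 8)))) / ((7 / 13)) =-16606 / 405405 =-0.04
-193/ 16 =-12.06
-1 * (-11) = 11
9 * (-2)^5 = -288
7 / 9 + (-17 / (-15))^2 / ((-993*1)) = 173486 / 223425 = 0.78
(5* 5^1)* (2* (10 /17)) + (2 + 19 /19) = 551 /17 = 32.41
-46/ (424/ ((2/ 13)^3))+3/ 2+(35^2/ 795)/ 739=775321657/ 516299394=1.50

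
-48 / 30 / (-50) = 4 / 125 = 0.03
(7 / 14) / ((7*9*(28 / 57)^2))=361 / 10976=0.03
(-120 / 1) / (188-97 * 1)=-120 / 91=-1.32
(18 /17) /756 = 1 /714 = 0.00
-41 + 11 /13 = -522 /13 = -40.15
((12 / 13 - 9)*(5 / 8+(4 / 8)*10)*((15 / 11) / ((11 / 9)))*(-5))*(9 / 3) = 9568125 / 12584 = 760.34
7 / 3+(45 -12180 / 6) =-5948 / 3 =-1982.67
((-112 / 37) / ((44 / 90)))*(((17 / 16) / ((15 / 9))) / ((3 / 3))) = -3213 / 814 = -3.95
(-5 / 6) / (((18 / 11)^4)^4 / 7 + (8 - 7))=-1608240545225025635 / 730567075233835541418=-0.00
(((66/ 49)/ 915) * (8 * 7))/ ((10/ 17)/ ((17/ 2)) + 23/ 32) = 1627648/ 15557745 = 0.10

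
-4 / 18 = -2 / 9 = -0.22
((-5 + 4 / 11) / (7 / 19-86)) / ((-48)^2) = 323 / 13744896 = 0.00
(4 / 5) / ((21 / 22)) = 88 / 105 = 0.84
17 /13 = 1.31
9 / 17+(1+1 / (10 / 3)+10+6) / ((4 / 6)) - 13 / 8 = 16901 / 680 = 24.85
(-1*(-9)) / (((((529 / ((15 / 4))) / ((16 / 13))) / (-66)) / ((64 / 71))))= -4.67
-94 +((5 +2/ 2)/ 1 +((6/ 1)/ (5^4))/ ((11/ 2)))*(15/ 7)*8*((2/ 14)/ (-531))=-373771782/ 3975125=-94.03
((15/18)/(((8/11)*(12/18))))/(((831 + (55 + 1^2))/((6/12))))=55/56768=0.00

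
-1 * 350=-350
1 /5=0.20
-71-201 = -272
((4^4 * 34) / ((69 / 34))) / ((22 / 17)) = 2515456 / 759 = 3314.17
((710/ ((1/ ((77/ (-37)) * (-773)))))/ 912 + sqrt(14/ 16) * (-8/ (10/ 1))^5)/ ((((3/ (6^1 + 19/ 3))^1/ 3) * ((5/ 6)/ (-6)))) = -4225991/ 38 + 113664 * sqrt(14)/ 15625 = -111183.07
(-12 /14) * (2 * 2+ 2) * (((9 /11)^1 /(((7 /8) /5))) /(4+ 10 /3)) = -19440 /5929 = -3.28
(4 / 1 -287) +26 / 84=-11873 / 42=-282.69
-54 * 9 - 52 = -538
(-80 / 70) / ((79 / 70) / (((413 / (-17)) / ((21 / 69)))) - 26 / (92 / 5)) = 6785 / 8473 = 0.80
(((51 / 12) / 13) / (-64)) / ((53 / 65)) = -85 / 13568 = -0.01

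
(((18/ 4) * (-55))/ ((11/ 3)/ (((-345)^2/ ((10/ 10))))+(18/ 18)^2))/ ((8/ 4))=-176752125/ 1428344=-123.75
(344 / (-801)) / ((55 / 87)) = -9976 / 14685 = -0.68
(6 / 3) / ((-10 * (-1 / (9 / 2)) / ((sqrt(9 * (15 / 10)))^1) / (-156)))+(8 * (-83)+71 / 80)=-53049 / 80 - 1053 * sqrt(6) / 5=-1178.98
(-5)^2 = 25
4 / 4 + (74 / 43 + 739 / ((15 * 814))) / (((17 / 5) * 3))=6290623 / 5355306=1.17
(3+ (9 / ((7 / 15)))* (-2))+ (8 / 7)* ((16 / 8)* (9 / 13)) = -3093 / 91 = -33.99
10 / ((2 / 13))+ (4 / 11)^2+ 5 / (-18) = 141253 / 2178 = 64.85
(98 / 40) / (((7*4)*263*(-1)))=-0.00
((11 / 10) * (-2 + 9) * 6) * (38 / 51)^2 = 111188 / 4335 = 25.65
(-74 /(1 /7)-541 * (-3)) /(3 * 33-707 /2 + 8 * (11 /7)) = -15470 /3387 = -4.57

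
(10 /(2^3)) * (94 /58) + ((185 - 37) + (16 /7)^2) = 882443 /5684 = 155.25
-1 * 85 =-85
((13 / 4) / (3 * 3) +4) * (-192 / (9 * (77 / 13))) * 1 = -32656 / 2079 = -15.71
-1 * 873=-873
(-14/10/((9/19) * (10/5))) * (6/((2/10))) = -44.33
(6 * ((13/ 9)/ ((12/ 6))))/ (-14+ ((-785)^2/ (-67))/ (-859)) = -748189/ 568551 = -1.32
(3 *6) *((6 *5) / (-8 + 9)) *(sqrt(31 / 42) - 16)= -8640 + 90 *sqrt(1302) / 7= -8176.07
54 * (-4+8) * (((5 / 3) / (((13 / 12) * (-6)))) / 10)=-72 / 13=-5.54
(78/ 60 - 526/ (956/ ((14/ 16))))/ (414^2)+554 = 201723190859/ 364121280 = 554.00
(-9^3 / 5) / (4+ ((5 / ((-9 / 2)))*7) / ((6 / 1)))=-19683 / 365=-53.93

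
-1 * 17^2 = -289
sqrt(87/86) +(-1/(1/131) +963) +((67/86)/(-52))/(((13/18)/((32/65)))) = sqrt(7482)/86 +392994536/472355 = 833.00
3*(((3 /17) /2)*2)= 9 /17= 0.53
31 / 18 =1.72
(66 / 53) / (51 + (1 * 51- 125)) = -0.05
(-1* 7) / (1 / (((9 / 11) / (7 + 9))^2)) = -567 / 30976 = -0.02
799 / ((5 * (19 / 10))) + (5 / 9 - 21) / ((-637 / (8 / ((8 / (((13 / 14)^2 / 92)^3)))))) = 22455836506243303 / 266996804433408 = 84.11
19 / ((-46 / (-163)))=3097 / 46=67.33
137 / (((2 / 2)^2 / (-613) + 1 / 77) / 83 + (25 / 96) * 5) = 51525366816 / 489761831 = 105.20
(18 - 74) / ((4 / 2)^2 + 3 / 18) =-13.44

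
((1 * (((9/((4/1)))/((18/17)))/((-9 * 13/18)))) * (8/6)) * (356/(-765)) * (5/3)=356/1053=0.34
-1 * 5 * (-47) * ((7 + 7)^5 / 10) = 12638864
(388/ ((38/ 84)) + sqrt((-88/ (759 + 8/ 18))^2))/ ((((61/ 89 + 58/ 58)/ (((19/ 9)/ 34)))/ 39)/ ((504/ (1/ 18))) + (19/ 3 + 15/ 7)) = 101.20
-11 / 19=-0.58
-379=-379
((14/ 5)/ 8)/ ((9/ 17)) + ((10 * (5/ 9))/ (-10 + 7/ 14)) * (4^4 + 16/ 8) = -513739/ 3420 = -150.22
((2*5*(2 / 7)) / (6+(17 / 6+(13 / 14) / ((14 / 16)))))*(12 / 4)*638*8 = 12862080 / 2909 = 4421.48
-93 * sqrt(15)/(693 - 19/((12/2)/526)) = 279 * sqrt(15)/2918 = 0.37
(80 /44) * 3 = 5.45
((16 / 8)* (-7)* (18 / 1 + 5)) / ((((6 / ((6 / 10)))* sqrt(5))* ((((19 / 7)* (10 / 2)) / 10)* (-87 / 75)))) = 2254* sqrt(5) / 551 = 9.15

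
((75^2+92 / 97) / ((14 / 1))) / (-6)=-545717 / 8148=-66.98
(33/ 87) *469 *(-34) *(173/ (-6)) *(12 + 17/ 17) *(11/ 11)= 197244047/ 87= 2267172.95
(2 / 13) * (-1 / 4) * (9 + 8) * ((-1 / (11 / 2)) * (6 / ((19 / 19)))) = 102 / 143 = 0.71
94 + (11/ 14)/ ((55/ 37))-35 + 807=60657/ 70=866.53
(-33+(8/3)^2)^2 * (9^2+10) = 4940299/81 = 60991.35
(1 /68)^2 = 1 /4624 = 0.00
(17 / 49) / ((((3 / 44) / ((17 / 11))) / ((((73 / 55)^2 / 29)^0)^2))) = 1156 / 147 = 7.86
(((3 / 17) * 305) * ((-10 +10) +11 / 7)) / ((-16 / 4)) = -10065 / 476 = -21.14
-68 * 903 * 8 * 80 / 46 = -19649280 / 23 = -854316.52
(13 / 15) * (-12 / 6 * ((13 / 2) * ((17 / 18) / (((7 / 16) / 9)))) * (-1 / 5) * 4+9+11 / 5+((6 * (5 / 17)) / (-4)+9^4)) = 34930311 / 5950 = 5870.64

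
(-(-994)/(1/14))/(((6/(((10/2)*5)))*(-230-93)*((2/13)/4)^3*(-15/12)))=2524124.00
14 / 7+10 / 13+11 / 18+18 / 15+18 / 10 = 1493 / 234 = 6.38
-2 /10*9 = -1.80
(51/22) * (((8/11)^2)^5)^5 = 36394816164001976966986292220962125977760038912/129129938167664848157333145589394151932880352885953011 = 0.00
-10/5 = -2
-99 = -99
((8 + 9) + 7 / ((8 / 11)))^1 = 213 / 8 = 26.62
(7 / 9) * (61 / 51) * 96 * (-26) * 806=-286342784 / 153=-1871521.46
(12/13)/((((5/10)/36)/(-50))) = -43200/13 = -3323.08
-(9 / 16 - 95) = 1511 / 16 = 94.44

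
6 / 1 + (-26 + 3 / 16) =-317 / 16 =-19.81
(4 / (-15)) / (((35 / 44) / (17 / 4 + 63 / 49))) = -1364 / 735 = -1.86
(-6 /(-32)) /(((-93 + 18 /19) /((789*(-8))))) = 14991 /1166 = 12.86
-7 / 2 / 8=-7 / 16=-0.44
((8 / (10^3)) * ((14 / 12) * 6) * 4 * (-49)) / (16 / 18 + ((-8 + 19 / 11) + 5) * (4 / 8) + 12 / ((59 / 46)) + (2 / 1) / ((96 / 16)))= -4006926 / 3629375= -1.10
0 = 0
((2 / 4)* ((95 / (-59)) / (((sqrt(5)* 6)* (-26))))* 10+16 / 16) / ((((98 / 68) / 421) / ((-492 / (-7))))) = 55753030* sqrt(5) / 263081+7042488 / 343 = 21005.91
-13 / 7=-1.86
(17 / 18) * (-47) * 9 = -799 / 2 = -399.50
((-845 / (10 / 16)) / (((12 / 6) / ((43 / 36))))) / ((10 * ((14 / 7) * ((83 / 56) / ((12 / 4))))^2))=-2848664 / 34445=-82.70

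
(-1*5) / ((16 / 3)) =-0.94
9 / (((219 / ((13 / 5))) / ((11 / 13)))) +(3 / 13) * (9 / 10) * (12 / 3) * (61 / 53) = 263199 / 251485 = 1.05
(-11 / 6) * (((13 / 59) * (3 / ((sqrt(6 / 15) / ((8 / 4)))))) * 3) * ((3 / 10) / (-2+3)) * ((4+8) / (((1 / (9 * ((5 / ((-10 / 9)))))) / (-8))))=-1250964 * sqrt(10) / 295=-13409.82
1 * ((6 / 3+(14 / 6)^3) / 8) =397 / 216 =1.84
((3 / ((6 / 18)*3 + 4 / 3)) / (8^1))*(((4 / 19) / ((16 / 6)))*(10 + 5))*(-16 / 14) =-405 / 1862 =-0.22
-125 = -125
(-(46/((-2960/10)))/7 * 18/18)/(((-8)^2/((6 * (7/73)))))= 69/345728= 0.00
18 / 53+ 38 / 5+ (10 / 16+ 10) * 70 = 796791 / 1060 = 751.69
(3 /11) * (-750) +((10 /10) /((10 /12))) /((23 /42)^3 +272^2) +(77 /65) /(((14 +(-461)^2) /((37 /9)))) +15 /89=-806864694176711220584 /3947925565897060275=-204.38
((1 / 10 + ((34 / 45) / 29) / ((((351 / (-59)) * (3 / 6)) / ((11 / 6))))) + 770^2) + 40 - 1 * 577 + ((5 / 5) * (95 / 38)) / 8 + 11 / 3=13024161364433 / 21986640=592367.06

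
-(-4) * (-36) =-144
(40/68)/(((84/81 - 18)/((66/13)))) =-8910/50609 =-0.18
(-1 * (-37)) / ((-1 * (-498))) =37 / 498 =0.07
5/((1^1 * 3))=5/3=1.67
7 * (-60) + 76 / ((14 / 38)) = -1496 / 7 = -213.71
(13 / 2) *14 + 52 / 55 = 5057 / 55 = 91.95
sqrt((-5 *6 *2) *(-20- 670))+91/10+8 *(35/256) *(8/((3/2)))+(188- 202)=14/15+30 *sqrt(46)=204.40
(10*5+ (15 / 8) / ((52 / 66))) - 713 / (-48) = 20977 / 312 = 67.23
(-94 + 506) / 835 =412 / 835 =0.49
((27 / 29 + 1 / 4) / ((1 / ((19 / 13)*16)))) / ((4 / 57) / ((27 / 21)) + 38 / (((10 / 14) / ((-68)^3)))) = -6676695 / 4043962291733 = -0.00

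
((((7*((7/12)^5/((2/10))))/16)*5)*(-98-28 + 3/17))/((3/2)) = -2097093425/33841152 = -61.97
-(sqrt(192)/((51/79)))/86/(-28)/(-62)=-79* sqrt(3)/951762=-0.00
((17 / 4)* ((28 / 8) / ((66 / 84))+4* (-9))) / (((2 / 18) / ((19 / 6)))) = -336243 / 88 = -3820.94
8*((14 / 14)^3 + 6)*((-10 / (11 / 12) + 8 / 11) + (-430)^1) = -271152 / 11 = -24650.18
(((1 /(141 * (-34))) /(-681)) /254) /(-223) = -1 /184919930388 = -0.00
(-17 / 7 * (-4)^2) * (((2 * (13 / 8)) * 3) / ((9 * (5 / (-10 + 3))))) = 884 / 15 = 58.93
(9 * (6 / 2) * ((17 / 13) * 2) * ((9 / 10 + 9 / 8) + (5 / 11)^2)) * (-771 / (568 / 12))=-11467065267 / 4467320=-2566.88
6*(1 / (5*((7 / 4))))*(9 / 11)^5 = 1417176 / 5636785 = 0.25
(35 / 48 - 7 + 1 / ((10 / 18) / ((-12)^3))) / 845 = -748001 / 202800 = -3.69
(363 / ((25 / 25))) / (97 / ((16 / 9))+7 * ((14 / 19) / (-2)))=6.98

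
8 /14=4 /7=0.57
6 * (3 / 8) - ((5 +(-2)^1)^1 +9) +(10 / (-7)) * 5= -473 / 28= -16.89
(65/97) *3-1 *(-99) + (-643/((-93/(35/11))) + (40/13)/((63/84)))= 163974727/1290003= 127.11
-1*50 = -50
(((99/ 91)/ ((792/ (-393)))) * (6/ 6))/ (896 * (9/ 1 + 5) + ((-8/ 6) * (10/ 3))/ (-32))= -3537/ 82189198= -0.00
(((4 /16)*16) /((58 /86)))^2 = 35.18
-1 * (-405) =405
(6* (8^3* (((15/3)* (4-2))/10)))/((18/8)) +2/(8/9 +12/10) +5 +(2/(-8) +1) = 773831/564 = 1372.04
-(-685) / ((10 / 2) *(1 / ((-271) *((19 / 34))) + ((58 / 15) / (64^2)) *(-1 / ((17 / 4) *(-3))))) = -276296163840 / 13167799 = -20982.71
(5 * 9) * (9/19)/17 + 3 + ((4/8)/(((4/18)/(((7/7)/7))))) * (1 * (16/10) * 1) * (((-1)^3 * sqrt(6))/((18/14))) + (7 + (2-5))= 7.27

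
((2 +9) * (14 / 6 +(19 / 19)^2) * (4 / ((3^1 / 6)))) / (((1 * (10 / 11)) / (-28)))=-9034.67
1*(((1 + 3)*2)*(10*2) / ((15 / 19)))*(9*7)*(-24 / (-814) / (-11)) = -153216 / 4477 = -34.22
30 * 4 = 120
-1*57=-57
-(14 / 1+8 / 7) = -106 / 7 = -15.14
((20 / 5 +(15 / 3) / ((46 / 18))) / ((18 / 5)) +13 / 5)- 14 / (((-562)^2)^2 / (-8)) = 54910231675937 / 12906117808470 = 4.25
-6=-6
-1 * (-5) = 5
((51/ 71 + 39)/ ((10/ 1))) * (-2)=-564/ 71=-7.94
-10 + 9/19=-181/19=-9.53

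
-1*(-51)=51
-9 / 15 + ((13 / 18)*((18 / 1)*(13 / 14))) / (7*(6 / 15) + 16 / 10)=3301 / 1540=2.14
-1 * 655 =-655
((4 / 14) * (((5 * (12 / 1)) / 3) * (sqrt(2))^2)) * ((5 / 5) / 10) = 8 / 7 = 1.14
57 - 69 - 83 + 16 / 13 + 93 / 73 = -87778 / 949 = -92.50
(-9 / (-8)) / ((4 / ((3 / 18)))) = 3 / 64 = 0.05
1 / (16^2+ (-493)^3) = -1 / 119822901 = -0.00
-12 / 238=-6 / 119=-0.05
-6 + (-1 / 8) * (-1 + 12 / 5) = -247 / 40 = -6.18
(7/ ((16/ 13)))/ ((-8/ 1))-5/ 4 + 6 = 517/ 128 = 4.04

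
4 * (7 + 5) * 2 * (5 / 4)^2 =150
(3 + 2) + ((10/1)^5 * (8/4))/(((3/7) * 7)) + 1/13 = 2600198/39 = 66671.74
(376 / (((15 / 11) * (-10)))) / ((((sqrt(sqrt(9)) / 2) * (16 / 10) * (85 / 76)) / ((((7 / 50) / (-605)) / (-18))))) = -6251 * sqrt(3) / 47334375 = -0.00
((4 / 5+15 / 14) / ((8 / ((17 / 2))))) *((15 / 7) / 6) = 0.71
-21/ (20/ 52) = -273/ 5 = -54.60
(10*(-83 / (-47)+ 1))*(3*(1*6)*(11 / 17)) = 257400 / 799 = 322.15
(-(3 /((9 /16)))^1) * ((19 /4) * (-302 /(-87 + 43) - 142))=37658 /11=3423.45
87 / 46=1.89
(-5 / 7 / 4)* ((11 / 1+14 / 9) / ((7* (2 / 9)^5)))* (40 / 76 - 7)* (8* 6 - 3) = 20518051275 / 119168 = 172177.52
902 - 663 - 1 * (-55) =294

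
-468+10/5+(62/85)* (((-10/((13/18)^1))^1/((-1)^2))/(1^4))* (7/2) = -110798/221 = -501.35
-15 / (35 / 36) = -108 / 7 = -15.43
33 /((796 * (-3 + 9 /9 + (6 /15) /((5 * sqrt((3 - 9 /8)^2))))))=-12375 /584264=-0.02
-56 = -56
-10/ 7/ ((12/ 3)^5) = -0.00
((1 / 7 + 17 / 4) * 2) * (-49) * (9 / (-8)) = 7749 / 16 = 484.31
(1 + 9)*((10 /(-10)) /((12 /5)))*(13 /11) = -4.92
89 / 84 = 1.06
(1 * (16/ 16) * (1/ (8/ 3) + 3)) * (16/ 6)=9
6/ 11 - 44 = -478/ 11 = -43.45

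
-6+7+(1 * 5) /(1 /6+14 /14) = 37 /7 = 5.29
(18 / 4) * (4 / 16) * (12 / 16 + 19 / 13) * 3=3105 / 416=7.46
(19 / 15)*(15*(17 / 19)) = 17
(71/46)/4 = 71/184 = 0.39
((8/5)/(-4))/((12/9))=-3/10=-0.30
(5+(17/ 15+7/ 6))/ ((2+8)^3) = 73/ 10000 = 0.01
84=84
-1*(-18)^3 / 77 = 5832 / 77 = 75.74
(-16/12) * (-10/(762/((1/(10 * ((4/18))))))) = 1/127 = 0.01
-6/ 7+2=8/ 7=1.14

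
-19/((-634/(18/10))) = 171/3170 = 0.05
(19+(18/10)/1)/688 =13/430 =0.03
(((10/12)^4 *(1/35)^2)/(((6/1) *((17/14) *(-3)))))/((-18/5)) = 0.00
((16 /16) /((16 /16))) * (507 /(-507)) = -1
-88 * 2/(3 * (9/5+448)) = -0.13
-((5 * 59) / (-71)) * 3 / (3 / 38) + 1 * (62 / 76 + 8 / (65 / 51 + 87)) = 964385823 / 6073198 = 158.79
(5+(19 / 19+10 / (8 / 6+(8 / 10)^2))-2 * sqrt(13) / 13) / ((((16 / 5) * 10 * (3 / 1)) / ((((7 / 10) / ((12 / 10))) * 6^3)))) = 17199 / 1184-21 * sqrt(13) / 104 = 13.80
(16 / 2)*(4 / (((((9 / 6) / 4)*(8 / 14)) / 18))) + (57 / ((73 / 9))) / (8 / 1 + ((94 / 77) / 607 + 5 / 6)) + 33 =492303004365 / 180874363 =2721.80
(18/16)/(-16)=-9/128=-0.07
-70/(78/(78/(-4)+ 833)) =-56945/78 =-730.06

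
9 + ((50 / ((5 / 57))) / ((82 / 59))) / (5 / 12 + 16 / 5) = 1088973 / 8897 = 122.40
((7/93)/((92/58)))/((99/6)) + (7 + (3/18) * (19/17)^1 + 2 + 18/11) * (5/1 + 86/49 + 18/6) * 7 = 6207780760/8399853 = 739.03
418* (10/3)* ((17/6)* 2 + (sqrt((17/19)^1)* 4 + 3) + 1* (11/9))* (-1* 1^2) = -372020/27 - 880* sqrt(323)/3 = -19050.36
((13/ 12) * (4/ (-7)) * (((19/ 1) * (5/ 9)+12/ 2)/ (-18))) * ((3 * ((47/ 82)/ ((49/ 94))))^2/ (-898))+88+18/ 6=124662684643627/ 1370023478964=90.99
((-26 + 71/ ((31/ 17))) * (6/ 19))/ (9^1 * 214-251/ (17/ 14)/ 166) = 3394866/ 1599623281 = 0.00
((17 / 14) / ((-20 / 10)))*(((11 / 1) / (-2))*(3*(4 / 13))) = 561 / 182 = 3.08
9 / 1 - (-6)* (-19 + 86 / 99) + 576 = 476.21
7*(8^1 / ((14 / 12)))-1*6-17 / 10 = 40.30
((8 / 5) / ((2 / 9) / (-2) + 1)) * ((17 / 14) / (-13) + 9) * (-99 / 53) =-1444311 / 48230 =-29.95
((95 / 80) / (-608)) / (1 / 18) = -9 / 256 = -0.04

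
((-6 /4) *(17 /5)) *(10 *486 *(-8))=198288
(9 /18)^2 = 1 /4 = 0.25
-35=-35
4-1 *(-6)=10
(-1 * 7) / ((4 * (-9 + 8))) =7 / 4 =1.75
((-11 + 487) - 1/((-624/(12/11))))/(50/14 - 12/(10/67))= -9529555/1538108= -6.20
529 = 529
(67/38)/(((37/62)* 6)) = 2077/4218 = 0.49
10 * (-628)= -6280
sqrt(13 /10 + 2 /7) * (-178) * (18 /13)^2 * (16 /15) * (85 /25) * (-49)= 18301248 * sqrt(7770) /21125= 76365.02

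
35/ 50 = 7/ 10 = 0.70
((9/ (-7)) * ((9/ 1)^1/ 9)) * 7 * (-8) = 72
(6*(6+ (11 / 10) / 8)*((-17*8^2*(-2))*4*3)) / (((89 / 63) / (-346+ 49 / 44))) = -229822291440 / 979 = -234752085.23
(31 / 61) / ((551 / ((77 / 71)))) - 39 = -93066472 / 2386381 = -39.00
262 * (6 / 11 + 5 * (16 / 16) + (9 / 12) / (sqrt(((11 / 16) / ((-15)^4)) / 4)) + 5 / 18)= 151043 / 99 + 353700 * sqrt(11) / 11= 108170.25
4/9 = 0.44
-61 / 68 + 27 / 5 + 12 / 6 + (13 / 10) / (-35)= 76943 / 11900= 6.47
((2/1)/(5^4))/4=0.00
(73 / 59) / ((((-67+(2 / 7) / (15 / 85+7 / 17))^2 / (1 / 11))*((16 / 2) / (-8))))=-89425 / 3517310016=-0.00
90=90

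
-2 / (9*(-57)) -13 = -6667 / 513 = -13.00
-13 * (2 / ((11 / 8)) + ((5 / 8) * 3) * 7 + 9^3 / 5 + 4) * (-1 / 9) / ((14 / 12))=313417 / 1540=203.52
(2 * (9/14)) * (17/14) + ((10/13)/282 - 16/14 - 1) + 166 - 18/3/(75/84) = 712702813/4490850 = 158.70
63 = 63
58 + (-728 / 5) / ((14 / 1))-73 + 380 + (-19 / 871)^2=1345072298 / 3793205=354.60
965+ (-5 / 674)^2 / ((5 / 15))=438376415 / 454276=965.00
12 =12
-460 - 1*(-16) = -444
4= 4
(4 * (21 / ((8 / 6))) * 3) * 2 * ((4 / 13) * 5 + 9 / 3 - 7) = -12096 / 13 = -930.46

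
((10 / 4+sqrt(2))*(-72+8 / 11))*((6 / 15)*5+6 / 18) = -13720 / 33- 5488*sqrt(2) / 33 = -650.95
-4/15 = -0.27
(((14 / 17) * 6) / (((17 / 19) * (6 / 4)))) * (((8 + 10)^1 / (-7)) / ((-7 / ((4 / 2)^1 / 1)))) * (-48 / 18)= -14592 / 2023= -7.21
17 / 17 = 1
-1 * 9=-9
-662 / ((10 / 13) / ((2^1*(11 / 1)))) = -18933.20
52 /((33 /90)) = 1560 /11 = 141.82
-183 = -183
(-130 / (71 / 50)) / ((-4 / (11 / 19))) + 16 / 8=20573 / 1349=15.25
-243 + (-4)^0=-242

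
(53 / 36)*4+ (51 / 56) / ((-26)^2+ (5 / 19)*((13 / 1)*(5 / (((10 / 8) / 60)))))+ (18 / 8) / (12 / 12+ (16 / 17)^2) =55336467929 / 7812997920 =7.08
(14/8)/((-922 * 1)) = -0.00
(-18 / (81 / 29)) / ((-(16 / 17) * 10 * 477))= 493 / 343440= 0.00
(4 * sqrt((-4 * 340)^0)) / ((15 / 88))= 352 / 15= 23.47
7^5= 16807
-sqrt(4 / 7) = -2 * sqrt(7) / 7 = -0.76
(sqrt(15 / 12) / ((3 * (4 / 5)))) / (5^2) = sqrt(5) / 120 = 0.02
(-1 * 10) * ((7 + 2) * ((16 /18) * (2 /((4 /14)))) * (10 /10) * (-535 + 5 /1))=296800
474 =474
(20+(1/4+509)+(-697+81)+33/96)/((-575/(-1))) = -0.15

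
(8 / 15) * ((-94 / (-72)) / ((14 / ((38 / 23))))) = 1786 / 21735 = 0.08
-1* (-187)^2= -34969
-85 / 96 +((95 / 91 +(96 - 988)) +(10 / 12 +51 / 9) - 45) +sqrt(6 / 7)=-8127463 / 8736 +sqrt(42) / 7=-929.42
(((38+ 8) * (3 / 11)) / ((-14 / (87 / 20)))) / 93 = -2001 / 47740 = -0.04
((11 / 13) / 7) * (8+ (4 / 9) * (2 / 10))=44 / 45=0.98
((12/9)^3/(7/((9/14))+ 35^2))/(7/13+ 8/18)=2496/1279145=0.00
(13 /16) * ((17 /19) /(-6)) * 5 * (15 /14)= -5525 /8512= -0.65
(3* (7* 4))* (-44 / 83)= -3696 / 83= -44.53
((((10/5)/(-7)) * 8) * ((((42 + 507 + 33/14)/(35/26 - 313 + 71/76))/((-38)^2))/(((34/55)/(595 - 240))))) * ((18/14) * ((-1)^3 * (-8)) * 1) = 564271250400/34011225899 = 16.59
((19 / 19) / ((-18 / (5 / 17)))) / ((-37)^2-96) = -5 / 389538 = -0.00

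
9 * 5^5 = 28125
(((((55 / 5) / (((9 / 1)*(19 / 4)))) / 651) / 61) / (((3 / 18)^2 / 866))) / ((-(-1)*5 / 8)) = 1219328 / 3772545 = 0.32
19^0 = 1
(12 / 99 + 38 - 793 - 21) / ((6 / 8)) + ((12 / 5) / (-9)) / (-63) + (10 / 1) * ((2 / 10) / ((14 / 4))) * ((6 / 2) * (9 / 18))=-10744726 / 10395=-1033.64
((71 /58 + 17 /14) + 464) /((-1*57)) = -94687 /11571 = -8.18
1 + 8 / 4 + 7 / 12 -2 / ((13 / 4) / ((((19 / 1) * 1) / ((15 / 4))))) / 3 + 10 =29353 / 2340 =12.54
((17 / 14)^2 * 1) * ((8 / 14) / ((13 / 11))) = 3179 / 4459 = 0.71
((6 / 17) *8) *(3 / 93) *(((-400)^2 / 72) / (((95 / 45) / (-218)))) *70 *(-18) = 26335044.44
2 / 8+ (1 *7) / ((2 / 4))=57 / 4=14.25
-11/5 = -2.20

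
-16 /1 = -16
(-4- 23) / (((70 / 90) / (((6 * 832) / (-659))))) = 262.96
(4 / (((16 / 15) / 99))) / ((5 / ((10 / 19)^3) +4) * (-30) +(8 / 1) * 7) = -675 / 1987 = -0.34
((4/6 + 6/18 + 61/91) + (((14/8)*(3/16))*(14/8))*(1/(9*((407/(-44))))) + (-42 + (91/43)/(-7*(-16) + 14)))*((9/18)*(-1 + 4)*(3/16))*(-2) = 3362421259/148255744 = 22.68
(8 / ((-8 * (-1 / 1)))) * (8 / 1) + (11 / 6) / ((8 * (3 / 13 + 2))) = 11279 / 1392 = 8.10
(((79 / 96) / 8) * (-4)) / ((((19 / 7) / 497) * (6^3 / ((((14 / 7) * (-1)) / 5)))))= 0.14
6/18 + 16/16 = 4/3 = 1.33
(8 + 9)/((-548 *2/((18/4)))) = -153/2192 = -0.07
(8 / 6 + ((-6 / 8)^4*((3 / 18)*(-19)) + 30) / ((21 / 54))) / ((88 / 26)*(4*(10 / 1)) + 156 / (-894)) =112909667 / 201140736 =0.56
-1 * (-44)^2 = -1936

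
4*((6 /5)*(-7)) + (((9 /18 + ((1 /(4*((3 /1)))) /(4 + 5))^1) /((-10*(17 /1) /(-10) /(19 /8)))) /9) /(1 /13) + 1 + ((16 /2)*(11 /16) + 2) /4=-20240071 /660960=-30.62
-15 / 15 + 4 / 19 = -15 / 19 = -0.79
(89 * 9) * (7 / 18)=623 / 2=311.50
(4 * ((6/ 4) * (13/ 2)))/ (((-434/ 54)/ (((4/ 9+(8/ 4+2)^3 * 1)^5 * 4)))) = -3413055193600000/ 158193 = -21575260558.94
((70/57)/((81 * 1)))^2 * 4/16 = 1225/21316689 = 0.00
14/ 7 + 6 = 8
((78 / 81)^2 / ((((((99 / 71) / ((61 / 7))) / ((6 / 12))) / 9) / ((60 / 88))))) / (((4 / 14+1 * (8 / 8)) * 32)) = 3659695 / 8468064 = 0.43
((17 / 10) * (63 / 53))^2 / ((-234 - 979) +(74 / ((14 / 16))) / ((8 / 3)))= -8029287 / 2322762100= -0.00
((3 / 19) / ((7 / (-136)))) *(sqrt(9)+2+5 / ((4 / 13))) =-8670 / 133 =-65.19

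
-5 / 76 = -0.07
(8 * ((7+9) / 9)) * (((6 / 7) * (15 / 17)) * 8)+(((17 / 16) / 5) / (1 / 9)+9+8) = 999247 / 9520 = 104.96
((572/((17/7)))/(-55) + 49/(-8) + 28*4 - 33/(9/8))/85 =147409/173400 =0.85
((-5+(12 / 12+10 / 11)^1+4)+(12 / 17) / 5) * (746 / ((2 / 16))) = 5860576 / 935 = 6268.00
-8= -8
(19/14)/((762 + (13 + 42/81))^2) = 0.00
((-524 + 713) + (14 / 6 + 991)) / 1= 3547 / 3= 1182.33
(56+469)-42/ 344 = 524.88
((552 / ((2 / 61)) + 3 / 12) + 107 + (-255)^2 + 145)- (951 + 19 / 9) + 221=81381.14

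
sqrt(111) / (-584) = -sqrt(111) / 584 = -0.02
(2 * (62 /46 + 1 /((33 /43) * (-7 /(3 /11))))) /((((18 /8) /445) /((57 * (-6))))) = -3418255040 /19481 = -175466.10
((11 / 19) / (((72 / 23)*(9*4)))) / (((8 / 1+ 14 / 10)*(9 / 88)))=13915 / 2603988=0.01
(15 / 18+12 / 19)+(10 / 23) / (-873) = 1117351 / 763002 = 1.46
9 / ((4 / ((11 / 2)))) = 99 / 8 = 12.38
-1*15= -15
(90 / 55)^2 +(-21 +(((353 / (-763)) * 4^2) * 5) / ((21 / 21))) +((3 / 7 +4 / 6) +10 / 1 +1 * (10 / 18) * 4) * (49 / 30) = -837111991 / 24927210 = -33.58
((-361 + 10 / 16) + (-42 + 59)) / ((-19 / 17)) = 46699 / 152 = 307.23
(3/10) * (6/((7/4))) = 36/35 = 1.03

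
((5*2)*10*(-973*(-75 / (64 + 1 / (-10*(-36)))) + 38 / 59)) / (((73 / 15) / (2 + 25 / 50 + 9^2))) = 1957381.19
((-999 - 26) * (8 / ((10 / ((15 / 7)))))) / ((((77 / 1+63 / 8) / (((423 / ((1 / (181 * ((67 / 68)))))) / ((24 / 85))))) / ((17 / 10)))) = -89385388425 / 9506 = -9403049.49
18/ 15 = 6/ 5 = 1.20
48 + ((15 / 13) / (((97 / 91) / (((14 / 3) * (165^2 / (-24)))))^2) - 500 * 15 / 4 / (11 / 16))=47122608757857 / 1655984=28455956.55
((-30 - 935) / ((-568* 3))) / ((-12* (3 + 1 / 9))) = -965 / 63616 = -0.02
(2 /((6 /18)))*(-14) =-84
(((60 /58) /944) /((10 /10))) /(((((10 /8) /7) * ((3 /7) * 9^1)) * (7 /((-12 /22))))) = -7 /56463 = -0.00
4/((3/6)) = 8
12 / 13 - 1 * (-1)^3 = 25 / 13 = 1.92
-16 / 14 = -8 / 7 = -1.14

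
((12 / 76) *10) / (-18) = -5 / 57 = -0.09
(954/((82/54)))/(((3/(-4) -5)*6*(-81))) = 212/943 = 0.22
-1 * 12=-12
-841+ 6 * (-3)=-859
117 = 117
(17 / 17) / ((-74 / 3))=-0.04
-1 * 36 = -36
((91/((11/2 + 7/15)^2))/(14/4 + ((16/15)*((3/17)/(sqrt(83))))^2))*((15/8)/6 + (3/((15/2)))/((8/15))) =208731875625/269031423434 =0.78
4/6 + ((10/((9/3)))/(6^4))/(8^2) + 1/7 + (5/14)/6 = 756899/870912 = 0.87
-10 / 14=-5 / 7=-0.71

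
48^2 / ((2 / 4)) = 4608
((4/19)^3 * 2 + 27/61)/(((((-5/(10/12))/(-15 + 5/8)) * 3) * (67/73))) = 1620243395/4036713552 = 0.40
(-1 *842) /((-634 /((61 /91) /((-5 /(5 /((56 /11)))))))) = -282491 /1615432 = -0.17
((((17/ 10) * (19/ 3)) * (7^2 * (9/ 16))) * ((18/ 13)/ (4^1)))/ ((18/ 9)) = 427329/ 8320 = 51.36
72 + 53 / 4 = 341 / 4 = 85.25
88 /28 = 22 /7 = 3.14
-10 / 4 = -5 / 2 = -2.50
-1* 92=-92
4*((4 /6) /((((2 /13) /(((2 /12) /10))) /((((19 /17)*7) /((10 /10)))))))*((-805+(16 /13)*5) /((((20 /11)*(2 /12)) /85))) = -3038651 /6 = -506441.83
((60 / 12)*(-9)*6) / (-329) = 270 / 329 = 0.82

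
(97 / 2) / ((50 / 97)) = 9409 / 100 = 94.09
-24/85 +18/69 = -42/1955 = -0.02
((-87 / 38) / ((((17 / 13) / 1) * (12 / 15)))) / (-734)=5655 / 1896656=0.00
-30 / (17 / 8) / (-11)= 240 / 187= 1.28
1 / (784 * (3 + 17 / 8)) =1 / 4018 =0.00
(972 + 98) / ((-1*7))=-1070 / 7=-152.86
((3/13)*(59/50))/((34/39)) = 531/1700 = 0.31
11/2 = 5.50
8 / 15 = 0.53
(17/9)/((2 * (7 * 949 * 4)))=17/478296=0.00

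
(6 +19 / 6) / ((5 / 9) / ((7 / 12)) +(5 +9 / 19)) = 7315 / 5128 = 1.43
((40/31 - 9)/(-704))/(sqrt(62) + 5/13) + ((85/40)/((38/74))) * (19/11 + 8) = 40391 * sqrt(62)/228126272 + 15861112097/394036288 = 40.25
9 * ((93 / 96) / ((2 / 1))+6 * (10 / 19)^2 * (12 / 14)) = 17.18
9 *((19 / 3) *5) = 285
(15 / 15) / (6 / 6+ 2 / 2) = 1 / 2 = 0.50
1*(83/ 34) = 2.44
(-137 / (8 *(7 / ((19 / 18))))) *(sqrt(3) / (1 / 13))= -33839 *sqrt(3) / 1008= -58.15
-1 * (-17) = 17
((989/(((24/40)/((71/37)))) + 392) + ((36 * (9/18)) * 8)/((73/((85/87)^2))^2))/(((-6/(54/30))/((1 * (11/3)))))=-49081682819461919/12551104495170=-3910.55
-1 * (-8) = 8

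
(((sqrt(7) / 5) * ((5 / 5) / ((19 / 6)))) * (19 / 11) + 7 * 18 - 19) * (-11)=-1177 - 6 * sqrt(7) / 5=-1180.17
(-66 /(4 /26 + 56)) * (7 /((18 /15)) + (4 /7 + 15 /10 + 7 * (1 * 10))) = -91.56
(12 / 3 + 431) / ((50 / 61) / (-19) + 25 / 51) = 5142483 / 5285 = 973.03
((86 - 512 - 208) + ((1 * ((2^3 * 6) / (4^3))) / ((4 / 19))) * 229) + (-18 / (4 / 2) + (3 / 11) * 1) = 30463 / 176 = 173.09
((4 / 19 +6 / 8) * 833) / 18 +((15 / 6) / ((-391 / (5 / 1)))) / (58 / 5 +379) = 44.45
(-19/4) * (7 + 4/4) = -38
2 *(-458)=-916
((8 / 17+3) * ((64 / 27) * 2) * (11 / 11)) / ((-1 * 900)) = -1888 / 103275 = -0.02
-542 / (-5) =542 / 5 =108.40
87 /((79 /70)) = 6090 /79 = 77.09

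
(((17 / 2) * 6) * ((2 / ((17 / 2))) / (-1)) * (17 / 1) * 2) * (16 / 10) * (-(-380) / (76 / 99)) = -323136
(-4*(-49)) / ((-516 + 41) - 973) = -49 / 362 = -0.14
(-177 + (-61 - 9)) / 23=-247 / 23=-10.74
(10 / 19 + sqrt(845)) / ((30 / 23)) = 23 / 57 + 299*sqrt(5) / 30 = 22.69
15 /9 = 5 /3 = 1.67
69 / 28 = 2.46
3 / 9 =0.33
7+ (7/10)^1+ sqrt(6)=sqrt(6)+ 77/10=10.15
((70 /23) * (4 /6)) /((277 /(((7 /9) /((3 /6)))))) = 1960 /172017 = 0.01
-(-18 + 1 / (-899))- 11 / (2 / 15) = -115969 / 1798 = -64.50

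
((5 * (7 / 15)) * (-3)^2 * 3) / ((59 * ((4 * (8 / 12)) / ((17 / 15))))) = 1071 / 2360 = 0.45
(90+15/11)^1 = 1005/11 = 91.36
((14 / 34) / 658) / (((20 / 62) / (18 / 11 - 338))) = -5735 / 8789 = -0.65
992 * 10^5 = 99200000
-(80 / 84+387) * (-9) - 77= 23902 / 7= 3414.57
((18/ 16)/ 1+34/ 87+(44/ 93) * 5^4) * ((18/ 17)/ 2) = 19238115/ 122264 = 157.35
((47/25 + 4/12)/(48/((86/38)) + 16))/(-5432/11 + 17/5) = -39259/323676000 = -0.00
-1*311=-311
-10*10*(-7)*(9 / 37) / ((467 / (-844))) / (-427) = 759600 / 1054019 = 0.72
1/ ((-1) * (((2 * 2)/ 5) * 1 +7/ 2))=-10/ 43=-0.23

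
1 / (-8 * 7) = -1 / 56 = -0.02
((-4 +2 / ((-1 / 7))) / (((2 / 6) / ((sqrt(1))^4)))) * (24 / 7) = -1296 / 7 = -185.14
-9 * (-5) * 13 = 585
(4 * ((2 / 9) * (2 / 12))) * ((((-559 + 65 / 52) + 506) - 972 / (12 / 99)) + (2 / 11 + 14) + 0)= -118163 / 99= -1193.57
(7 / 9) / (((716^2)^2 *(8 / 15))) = 35 / 6307588184064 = 0.00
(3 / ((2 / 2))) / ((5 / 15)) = 9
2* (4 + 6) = 20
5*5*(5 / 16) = 125 / 16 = 7.81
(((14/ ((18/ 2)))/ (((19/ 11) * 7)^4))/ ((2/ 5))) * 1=73205/ 402300927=0.00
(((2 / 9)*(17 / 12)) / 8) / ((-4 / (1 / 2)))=-17 / 3456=-0.00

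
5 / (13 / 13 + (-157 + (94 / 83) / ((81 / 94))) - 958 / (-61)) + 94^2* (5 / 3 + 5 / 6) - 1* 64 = 1255401492873 / 56996438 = 22025.96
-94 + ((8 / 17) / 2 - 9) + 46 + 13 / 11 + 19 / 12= -121175 / 2244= -54.00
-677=-677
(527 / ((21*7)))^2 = 277729 / 21609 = 12.85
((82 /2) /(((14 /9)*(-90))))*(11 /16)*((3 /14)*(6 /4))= -4059 /62720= -0.06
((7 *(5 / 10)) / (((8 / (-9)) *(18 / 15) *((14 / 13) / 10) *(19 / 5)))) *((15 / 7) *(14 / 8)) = -73125 / 2432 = -30.07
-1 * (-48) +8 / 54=1300 / 27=48.15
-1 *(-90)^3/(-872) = -91125/109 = -836.01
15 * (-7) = -105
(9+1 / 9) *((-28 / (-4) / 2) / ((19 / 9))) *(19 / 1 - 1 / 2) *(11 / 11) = 10619 / 38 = 279.45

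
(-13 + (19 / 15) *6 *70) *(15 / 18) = 432.50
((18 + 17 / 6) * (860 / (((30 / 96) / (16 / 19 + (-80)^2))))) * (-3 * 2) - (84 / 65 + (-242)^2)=-2719406088136 / 1235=-2201948249.50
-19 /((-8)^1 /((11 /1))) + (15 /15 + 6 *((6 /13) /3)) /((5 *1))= 2757 /104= 26.51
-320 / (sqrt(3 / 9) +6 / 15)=9600 / 13 - 8000 * sqrt(3) / 13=-327.42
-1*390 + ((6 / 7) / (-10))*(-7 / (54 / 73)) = -35027 / 90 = -389.19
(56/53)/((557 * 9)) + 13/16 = 3454853/4251024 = 0.81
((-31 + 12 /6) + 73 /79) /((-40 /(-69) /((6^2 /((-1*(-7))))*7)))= -688689 /395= -1743.52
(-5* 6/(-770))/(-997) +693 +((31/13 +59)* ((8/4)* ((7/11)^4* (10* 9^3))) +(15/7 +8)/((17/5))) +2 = 147468.38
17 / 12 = 1.42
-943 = -943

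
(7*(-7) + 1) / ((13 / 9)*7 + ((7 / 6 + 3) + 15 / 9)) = -864 / 287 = -3.01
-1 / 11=-0.09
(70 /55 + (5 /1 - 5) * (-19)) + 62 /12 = 425 /66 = 6.44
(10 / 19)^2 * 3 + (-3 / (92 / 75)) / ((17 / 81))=-6110025 / 564604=-10.82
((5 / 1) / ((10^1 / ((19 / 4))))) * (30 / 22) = 3.24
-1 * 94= -94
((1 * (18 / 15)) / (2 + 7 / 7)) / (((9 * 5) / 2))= 4 / 225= 0.02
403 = 403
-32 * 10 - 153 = -473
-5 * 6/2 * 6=-90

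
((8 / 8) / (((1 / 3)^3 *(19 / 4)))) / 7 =108 / 133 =0.81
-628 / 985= -0.64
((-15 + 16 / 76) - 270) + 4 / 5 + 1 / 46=-1240939 / 4370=-283.97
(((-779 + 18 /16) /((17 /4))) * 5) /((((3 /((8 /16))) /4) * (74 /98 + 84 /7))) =-304927 /6375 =-47.83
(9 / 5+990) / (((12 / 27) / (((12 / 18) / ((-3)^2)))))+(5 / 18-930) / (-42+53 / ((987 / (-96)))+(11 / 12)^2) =4067489371 / 21942070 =185.37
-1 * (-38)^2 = -1444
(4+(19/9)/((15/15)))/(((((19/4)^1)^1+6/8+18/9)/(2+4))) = 44/9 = 4.89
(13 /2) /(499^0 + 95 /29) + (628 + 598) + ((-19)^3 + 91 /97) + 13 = -135135583 /24056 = -5617.54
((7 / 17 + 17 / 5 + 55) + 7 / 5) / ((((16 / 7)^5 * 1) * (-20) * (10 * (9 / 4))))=-14336371 / 6684672000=-0.00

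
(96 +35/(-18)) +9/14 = 5966/63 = 94.70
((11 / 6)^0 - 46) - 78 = -123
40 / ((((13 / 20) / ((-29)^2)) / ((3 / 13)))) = 2018400 / 169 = 11943.20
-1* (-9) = 9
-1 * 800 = -800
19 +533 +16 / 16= 553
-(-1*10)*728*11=80080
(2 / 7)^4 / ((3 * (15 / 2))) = 32 / 108045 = 0.00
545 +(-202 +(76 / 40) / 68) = 233259 / 680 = 343.03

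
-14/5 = -2.80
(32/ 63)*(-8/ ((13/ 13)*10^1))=-128/ 315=-0.41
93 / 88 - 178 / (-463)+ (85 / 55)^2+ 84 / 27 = 27996833 / 4033656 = 6.94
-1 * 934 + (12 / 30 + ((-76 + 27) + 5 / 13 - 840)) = -118444 / 65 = -1822.22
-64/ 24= -8/ 3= -2.67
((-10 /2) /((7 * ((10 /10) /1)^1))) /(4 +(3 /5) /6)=-50 /287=-0.17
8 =8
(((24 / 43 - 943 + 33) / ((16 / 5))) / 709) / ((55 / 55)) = -97765 / 243896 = -0.40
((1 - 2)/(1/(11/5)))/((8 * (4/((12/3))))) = -11/40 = -0.28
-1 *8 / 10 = -4 / 5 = -0.80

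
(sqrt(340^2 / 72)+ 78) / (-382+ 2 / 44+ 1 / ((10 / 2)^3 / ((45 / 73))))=-1043900 / 5111759 - 3412750*sqrt(2) / 46005831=-0.31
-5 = -5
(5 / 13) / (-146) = -5 / 1898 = -0.00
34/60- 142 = -4243/30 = -141.43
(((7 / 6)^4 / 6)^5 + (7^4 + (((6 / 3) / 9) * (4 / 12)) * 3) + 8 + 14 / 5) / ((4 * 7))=342872831523175901065829 / 3980240324190158192640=86.14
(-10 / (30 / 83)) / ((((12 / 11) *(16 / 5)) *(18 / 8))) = -4565 / 1296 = -3.52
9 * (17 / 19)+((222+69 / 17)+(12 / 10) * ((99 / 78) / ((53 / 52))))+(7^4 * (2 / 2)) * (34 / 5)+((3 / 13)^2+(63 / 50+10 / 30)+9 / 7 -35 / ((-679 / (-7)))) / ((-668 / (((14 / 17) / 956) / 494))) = 5788009269776369209073 / 349466698347655200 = 16562.41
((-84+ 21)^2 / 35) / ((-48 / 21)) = -3969 / 80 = -49.61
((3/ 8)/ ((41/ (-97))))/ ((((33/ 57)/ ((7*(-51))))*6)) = 91.18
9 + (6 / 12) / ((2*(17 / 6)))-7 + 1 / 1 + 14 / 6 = 553 / 102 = 5.42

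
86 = 86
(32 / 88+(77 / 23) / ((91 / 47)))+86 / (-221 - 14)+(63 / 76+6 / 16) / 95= 3882760777 / 2232178520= 1.74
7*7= 49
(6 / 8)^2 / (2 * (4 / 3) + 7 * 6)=27 / 2144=0.01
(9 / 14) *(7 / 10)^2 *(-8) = -63 / 25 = -2.52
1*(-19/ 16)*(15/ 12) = -1.48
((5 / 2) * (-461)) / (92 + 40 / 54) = -62235 / 5008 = -12.43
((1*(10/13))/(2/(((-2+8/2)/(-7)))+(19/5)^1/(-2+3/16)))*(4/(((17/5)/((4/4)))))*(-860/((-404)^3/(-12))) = 4676250/300331711199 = 0.00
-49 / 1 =-49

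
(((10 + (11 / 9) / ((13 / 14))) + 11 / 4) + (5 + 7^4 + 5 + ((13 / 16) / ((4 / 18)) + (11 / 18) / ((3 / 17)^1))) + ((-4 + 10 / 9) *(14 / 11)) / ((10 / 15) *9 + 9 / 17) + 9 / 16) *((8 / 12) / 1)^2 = 11118548167 / 10285704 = 1080.97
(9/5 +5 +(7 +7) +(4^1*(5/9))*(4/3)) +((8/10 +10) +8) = 5746/135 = 42.56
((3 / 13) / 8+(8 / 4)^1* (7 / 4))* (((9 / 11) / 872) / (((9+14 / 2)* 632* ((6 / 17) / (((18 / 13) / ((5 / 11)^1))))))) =168453 / 59607408640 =0.00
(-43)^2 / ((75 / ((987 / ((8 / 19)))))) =11558099 / 200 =57790.50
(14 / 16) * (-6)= -21 / 4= -5.25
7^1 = 7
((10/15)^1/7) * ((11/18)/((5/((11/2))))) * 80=968/189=5.12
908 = 908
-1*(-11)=11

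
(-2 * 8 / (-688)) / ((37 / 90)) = 90 / 1591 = 0.06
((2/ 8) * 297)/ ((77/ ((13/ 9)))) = 39/ 28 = 1.39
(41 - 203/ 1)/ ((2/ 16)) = -1296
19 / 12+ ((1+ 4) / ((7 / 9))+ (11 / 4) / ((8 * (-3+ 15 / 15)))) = 10537 / 1344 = 7.84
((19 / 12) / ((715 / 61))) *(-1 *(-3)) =1159 / 2860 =0.41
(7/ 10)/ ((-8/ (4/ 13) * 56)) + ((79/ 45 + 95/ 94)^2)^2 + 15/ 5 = 512345419651656701/ 8324052630660000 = 61.55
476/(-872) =-119/218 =-0.55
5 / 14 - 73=-1017 / 14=-72.64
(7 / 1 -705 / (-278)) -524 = -143021 / 278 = -514.46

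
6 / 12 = 1 / 2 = 0.50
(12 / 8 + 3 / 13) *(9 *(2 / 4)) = 405 / 52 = 7.79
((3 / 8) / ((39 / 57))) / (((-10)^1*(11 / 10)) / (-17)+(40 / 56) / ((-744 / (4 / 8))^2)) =1877317344 / 2216359249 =0.85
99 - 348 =-249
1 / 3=0.33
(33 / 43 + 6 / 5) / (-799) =-9 / 3655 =-0.00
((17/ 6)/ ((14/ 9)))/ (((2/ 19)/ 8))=969/ 7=138.43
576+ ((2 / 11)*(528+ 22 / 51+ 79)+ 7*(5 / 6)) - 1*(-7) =261529 / 374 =699.28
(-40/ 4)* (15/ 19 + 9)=-1860/ 19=-97.89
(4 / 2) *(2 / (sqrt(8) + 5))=0.51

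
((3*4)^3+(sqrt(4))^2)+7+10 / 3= 5227 / 3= 1742.33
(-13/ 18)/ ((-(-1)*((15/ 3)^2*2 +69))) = -13/ 2142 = -0.01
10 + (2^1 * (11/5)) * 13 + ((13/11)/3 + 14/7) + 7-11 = 10823/165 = 65.59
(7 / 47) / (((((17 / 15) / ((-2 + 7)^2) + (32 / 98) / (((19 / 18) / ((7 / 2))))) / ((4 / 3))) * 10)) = 46550 / 2644267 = 0.02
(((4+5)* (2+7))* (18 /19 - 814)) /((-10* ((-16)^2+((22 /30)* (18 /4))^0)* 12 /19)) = 52137 /1285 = 40.57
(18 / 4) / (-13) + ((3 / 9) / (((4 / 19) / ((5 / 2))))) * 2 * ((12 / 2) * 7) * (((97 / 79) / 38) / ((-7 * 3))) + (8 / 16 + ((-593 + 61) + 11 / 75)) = -54658079 / 102700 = -532.21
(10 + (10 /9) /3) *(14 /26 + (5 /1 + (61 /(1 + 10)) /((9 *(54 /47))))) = 59105620 /938223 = 63.00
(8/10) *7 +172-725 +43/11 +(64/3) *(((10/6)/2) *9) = -21092/55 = -383.49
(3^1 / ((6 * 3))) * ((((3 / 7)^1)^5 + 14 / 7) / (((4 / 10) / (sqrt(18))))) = 3.56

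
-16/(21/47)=-752/21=-35.81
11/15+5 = 86/15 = 5.73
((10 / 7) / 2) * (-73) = -52.14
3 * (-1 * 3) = -9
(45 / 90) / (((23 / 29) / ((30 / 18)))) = 145 / 138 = 1.05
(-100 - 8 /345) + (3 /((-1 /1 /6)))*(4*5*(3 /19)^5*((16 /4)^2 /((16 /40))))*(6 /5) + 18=-83.72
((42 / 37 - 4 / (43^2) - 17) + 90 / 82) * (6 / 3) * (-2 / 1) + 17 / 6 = 1041940645 / 16829598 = 61.91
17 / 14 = 1.21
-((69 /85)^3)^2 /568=-107918163081 /214220924875000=-0.00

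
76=76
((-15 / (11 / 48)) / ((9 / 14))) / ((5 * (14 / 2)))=-32 / 11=-2.91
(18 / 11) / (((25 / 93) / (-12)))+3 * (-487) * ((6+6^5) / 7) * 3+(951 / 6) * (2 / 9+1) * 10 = -84386255519 / 17325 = -4870779.54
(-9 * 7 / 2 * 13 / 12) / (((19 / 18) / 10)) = -12285 / 38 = -323.29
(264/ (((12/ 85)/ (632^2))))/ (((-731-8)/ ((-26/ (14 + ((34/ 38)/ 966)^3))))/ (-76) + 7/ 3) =-257338069.99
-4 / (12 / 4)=-4 / 3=-1.33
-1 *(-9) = 9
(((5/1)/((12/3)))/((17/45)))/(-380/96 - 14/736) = -62100/74647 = -0.83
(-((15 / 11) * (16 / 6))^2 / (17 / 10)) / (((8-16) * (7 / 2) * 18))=2000 / 129591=0.02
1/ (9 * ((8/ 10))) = 5/ 36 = 0.14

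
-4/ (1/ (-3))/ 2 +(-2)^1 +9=13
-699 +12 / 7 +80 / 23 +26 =-667.81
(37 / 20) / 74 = 0.02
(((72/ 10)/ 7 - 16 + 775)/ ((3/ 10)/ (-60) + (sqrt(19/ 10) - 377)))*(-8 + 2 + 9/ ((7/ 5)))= -80229680040/ 92858835083 - 21280800*sqrt(190)/ 92858835083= -0.87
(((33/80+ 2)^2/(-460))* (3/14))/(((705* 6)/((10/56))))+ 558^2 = 101330778415066751/325441536000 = 311364.00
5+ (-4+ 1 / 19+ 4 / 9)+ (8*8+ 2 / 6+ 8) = 12625 / 171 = 73.83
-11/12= -0.92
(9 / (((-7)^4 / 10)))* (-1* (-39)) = 3510 / 2401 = 1.46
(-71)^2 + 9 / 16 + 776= 93081 / 16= 5817.56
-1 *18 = -18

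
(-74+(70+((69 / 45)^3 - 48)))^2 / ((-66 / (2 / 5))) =-26677668889 / 1879453125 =-14.19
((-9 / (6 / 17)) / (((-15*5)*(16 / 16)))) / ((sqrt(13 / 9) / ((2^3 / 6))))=34*sqrt(13) / 325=0.38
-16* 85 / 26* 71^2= -3427880 / 13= -263683.08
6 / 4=3 / 2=1.50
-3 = -3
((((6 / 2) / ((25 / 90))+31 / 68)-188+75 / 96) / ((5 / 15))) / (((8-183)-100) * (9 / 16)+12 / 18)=4307571 / 1256810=3.43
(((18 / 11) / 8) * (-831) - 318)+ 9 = -21075 / 44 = -478.98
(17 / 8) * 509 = 8653 / 8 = 1081.62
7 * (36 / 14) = 18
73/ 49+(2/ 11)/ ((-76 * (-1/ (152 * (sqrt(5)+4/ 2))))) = 4 * sqrt(5)/ 11+1195/ 539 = 3.03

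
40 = 40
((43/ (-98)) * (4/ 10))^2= 1849/ 60025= 0.03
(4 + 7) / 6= 11 / 6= 1.83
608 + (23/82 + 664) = 104327/82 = 1272.28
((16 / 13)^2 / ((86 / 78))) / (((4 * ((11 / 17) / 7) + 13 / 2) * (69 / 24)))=0.07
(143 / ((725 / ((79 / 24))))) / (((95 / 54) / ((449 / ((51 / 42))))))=319558239 / 2341750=136.46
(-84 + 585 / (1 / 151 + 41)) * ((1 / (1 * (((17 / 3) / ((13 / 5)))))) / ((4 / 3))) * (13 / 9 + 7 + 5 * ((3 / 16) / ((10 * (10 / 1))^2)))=-1516857671927 / 7485440000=-202.64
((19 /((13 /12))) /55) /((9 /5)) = 0.18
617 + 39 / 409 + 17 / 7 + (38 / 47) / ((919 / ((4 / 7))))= 10944479527 / 17665937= 619.52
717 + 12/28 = 717.43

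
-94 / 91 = -1.03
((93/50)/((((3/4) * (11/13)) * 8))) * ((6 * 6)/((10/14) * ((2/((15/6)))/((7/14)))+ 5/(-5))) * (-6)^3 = -5484024/275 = -19941.91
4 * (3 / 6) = 2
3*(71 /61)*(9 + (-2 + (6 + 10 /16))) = 23217 /488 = 47.58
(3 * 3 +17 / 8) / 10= 89 / 80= 1.11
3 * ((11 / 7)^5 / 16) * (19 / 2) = 9179907 / 537824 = 17.07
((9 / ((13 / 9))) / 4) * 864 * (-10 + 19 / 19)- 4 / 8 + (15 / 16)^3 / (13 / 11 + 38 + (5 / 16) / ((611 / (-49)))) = -56581929656351 / 4671137536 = -12113.09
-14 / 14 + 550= 549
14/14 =1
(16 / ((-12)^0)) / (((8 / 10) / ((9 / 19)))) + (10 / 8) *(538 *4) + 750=65540 / 19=3449.47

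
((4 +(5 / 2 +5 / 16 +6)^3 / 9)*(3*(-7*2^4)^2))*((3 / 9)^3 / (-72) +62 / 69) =645049793941 / 238464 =2705019.60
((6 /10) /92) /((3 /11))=11 /460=0.02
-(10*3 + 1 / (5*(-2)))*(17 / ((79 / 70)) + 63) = -1843933 / 790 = -2334.09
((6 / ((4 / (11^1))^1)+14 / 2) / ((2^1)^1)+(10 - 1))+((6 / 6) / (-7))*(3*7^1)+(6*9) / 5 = 28.55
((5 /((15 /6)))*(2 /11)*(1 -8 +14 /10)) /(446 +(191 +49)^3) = -56 /380172265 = -0.00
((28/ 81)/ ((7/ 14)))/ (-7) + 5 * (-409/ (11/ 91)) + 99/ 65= -979707686/ 57915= -16916.30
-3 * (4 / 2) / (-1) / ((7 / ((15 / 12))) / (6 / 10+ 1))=12 / 7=1.71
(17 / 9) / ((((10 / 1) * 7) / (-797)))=-13549 / 630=-21.51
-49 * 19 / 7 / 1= -133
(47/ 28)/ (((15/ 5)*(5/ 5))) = 47/ 84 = 0.56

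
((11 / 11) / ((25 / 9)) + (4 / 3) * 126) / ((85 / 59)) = 248331 / 2125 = 116.86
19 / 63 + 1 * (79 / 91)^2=78646 / 74529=1.06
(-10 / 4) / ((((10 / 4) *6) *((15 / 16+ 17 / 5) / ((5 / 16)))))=-25 / 2082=-0.01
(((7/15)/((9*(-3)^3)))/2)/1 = -7/7290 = -0.00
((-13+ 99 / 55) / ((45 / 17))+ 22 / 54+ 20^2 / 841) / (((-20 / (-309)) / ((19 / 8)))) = -122.85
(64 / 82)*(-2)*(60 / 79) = -3840 / 3239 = -1.19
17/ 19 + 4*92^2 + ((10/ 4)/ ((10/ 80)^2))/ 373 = 239946853/ 7087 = 33857.32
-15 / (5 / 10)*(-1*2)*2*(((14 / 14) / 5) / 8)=3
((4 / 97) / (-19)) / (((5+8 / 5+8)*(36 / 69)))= -115 / 403617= -0.00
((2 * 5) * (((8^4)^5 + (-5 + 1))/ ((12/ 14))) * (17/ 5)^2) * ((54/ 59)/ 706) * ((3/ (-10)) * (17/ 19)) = -54107564500191805.87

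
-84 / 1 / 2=-42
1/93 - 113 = -10508/93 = -112.99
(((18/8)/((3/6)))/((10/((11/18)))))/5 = 11/200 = 0.06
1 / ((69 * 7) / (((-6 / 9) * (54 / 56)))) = -3 / 2254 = -0.00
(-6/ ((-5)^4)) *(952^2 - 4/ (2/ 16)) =-5437632/ 625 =-8700.21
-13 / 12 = -1.08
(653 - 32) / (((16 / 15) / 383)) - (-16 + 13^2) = 3565197 / 16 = 222824.81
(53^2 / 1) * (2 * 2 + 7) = 30899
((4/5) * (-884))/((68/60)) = -624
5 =5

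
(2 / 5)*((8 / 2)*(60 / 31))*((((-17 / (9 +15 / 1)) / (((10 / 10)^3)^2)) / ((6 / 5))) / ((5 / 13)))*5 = -2210 / 93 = -23.76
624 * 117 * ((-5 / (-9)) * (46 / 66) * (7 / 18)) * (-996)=-361335520 / 33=-10949561.21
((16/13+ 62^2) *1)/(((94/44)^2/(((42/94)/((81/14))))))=2371030816/36441873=65.06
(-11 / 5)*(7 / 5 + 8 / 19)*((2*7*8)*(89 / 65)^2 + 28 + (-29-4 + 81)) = -2299303556 / 2006875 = -1145.71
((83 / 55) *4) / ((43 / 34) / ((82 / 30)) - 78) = -462808 / 5944785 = -0.08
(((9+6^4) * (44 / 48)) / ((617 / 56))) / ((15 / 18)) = 80388 / 617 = 130.29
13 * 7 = 91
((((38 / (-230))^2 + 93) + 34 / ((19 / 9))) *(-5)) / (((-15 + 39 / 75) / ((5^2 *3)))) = 5141678250 / 1819231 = 2826.29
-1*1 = -1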